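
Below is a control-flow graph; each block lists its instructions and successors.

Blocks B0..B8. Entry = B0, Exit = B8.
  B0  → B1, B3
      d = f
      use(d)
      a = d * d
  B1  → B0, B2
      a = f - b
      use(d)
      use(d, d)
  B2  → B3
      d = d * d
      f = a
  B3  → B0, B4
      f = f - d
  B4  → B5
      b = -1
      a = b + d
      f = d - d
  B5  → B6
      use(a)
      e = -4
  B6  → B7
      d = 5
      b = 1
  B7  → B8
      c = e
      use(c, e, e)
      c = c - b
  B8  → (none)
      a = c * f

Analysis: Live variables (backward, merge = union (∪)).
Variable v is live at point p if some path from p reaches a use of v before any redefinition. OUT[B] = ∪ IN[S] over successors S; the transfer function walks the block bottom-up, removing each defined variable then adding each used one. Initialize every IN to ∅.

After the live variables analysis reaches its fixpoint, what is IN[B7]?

Answer: {b, e, f}

Trace:
Fixpoint table:
  B0:   IN={b, f}   OUT={b, d, f}
  B1:   IN={b, d, f}   OUT={a, b, d, f}
  B2:   IN={a, b, d}   OUT={b, d, f}
  B3:   IN={b, d, f}   OUT={b, d, f}
  B4:   IN={d}   OUT={a, f}
  B5:   IN={a, f}   OUT={e, f}
  B6:   IN={e, f}   OUT={b, e, f}
  B7:   IN={b, e, f}   OUT={c, f}
  B8:   IN={c, f}   OUT={}

Merge at B7: OUT[B7] = IN[B8] = {c, f}
Applying B7's transfer function to that OUT value gives IN[B7] (row B7 above).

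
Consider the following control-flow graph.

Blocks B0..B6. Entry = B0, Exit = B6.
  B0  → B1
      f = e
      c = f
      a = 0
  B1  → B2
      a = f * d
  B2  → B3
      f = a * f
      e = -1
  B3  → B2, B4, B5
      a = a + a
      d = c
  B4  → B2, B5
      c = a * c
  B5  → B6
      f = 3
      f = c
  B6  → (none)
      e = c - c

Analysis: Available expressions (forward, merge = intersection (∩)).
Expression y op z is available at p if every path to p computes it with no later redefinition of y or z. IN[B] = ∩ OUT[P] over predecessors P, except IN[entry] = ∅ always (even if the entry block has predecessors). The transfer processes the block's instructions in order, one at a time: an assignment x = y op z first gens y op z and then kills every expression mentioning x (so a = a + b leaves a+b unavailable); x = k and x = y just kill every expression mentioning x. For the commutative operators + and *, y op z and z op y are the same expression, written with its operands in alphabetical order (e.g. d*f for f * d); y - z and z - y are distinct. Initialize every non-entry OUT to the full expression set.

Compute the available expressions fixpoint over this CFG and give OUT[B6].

Answer: {c-c}

Trace:
Per-block solution:
  B0: | IN={} | OUT={}
  B1: | IN={} | OUT={d*f}
  B2: | IN={} | OUT={}
  B3: | IN={} | OUT={}
  B4: | IN={} | OUT={}
  B5: | IN={} | OUT={}
  B6: | IN={} | OUT={c-c}

Merge at B6: IN[B6] = OUT[B5] = {}
Applying B6's transfer function to that IN value gives OUT[B6] (row B6 above).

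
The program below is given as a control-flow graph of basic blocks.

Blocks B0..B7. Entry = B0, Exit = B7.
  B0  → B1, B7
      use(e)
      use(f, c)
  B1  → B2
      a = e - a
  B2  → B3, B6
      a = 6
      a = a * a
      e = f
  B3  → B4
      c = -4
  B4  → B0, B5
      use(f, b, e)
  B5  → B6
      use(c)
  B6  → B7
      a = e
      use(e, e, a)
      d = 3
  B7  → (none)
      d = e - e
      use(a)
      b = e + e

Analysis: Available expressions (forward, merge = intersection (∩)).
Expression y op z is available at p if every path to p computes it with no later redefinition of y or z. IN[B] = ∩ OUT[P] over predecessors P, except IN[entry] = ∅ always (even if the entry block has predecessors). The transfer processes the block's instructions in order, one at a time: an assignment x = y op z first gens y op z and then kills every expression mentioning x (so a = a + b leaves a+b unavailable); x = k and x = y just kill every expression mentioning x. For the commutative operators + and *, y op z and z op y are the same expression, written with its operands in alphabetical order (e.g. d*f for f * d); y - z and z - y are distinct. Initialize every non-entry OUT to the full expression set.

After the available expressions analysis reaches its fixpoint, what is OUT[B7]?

Per-block solution:
  B0:   IN={}   OUT={}
  B1:   IN={}   OUT={}
  B2:   IN={}   OUT={}
  B3:   IN={}   OUT={}
  B4:   IN={}   OUT={}
  B5:   IN={}   OUT={}
  B6:   IN={}   OUT={}
  B7:   IN={}   OUT={e+e, e-e}

Merge at B7: IN[B7] = OUT[B0] ∩ OUT[B6] = {}
Applying B7's transfer function to that IN value gives OUT[B7] (row B7 above).

Answer: {e+e, e-e}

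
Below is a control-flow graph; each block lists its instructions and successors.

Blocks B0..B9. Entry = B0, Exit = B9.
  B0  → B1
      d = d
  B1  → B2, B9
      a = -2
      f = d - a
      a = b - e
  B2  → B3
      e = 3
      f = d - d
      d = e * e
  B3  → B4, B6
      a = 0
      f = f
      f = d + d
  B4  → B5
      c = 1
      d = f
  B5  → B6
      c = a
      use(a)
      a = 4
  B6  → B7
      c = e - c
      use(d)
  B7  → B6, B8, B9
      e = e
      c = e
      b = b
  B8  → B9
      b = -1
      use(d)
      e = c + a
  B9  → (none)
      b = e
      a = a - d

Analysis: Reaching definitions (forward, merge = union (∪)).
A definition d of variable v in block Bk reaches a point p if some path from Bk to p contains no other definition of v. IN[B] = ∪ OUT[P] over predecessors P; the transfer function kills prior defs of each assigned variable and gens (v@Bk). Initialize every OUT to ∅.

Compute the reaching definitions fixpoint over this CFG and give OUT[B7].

Answer: {a@B3, a@B5, b@B7, c@B7, d@B2, d@B4, e@B7, f@B3}

Working:
Per-block solution:
  B0:   IN={}   OUT={d@B0}
  B1:   IN={d@B0}   OUT={a@B1, d@B0, f@B1}
  B2:   IN={a@B1, d@B0, f@B1}   OUT={a@B1, d@B2, e@B2, f@B2}
  B3:   IN={a@B1, d@B2, e@B2, f@B2}   OUT={a@B3, d@B2, e@B2, f@B3}
  B4:   IN={a@B3, d@B2, e@B2, f@B3}   OUT={a@B3, c@B4, d@B4, e@B2, f@B3}
  B5:   IN={a@B3, c@B4, d@B4, e@B2, f@B3}   OUT={a@B5, c@B5, d@B4, e@B2, f@B3}
  B6:   IN={a@B3, a@B5, b@B7, c@B5, c@B7, d@B2, d@B4, e@B2, e@B7, f@B3}   OUT={a@B3, a@B5, b@B7, c@B6, d@B2, d@B4, e@B2, e@B7, f@B3}
  B7:   IN={a@B3, a@B5, b@B7, c@B6, d@B2, d@B4, e@B2, e@B7, f@B3}   OUT={a@B3, a@B5, b@B7, c@B7, d@B2, d@B4, e@B7, f@B3}
  B8:   IN={a@B3, a@B5, b@B7, c@B7, d@B2, d@B4, e@B7, f@B3}   OUT={a@B3, a@B5, b@B8, c@B7, d@B2, d@B4, e@B8, f@B3}
  B9:   IN={a@B1, a@B3, a@B5, b@B7, b@B8, c@B7, d@B0, d@B2, d@B4, e@B7, e@B8, f@B1, f@B3}   OUT={a@B9, b@B9, c@B7, d@B0, d@B2, d@B4, e@B7, e@B8, f@B1, f@B3}

Merge at B7: IN[B7] = OUT[B6] = {a@B3, a@B5, b@B7, c@B6, d@B2, d@B4, e@B2, e@B7, f@B3}
Applying B7's transfer function to that IN value gives OUT[B7] (row B7 above).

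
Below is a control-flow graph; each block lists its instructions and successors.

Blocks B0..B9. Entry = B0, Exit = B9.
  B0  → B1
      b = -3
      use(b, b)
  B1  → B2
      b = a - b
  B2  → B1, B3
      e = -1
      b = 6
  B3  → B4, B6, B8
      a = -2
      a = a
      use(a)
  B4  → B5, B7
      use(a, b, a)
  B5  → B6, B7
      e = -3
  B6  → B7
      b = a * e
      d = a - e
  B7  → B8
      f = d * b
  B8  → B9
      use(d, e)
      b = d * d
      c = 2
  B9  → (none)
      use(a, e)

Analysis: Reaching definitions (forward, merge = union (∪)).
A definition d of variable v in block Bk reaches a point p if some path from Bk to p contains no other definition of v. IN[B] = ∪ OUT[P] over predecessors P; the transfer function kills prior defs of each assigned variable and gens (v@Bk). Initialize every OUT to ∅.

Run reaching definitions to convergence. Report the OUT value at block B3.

Answer: {a@B3, b@B2, e@B2}

Derivation:
Per-block solution:
  B0:  IN={}  OUT={b@B0}
  B1:  IN={b@B0, b@B2, e@B2}  OUT={b@B1, e@B2}
  B2:  IN={b@B1, e@B2}  OUT={b@B2, e@B2}
  B3:  IN={b@B2, e@B2}  OUT={a@B3, b@B2, e@B2}
  B4:  IN={a@B3, b@B2, e@B2}  OUT={a@B3, b@B2, e@B2}
  B5:  IN={a@B3, b@B2, e@B2}  OUT={a@B3, b@B2, e@B5}
  B6:  IN={a@B3, b@B2, e@B2, e@B5}  OUT={a@B3, b@B6, d@B6, e@B2, e@B5}
  B7:  IN={a@B3, b@B2, b@B6, d@B6, e@B2, e@B5}  OUT={a@B3, b@B2, b@B6, d@B6, e@B2, e@B5, f@B7}
  B8:  IN={a@B3, b@B2, b@B6, d@B6, e@B2, e@B5, f@B7}  OUT={a@B3, b@B8, c@B8, d@B6, e@B2, e@B5, f@B7}
  B9:  IN={a@B3, b@B8, c@B8, d@B6, e@B2, e@B5, f@B7}  OUT={a@B3, b@B8, c@B8, d@B6, e@B2, e@B5, f@B7}

Merge at B3: IN[B3] = OUT[B2] = {b@B2, e@B2}
Applying B3's transfer function to that IN value gives OUT[B3] (row B3 above).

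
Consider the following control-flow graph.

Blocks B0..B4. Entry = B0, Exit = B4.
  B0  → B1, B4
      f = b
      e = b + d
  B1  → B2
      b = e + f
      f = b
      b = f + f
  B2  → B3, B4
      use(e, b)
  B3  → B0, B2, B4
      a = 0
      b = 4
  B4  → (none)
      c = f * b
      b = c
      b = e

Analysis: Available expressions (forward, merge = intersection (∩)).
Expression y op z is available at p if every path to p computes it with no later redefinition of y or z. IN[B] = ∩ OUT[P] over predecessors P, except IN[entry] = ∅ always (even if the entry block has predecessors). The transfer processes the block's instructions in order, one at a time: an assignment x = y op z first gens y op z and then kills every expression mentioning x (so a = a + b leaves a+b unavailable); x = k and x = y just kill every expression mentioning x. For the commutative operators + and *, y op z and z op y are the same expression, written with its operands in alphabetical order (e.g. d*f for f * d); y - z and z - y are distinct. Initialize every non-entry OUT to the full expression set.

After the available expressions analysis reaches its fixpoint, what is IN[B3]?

Per-block solution:
  B0:   IN={}   OUT={b+d}
  B1:   IN={b+d}   OUT={f+f}
  B2:   IN={f+f}   OUT={f+f}
  B3:   IN={f+f}   OUT={f+f}
  B4:   IN={}   OUT={}

Merge at B3: IN[B3] = OUT[B2] = {f+f}

Answer: {f+f}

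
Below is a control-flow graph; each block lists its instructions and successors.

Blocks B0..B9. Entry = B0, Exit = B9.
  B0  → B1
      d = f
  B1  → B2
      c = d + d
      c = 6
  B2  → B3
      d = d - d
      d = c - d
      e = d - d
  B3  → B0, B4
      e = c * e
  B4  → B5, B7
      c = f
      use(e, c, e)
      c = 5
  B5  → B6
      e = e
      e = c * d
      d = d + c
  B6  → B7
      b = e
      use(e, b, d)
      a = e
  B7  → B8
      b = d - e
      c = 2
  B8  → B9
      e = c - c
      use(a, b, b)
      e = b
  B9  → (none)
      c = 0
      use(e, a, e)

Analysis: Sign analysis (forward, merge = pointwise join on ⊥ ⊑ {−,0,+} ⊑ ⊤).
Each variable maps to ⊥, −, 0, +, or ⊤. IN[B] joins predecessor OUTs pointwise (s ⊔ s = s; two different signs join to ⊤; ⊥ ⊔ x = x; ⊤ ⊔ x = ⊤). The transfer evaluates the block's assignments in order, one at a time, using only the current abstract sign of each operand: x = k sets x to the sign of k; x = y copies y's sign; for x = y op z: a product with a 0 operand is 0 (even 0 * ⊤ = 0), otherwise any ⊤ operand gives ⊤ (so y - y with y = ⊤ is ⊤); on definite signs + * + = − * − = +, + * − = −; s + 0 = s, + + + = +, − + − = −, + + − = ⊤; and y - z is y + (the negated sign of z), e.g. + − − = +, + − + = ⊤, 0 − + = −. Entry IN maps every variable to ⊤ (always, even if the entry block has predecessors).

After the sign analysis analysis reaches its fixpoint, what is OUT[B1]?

Fixpoint table:
  B0:  IN=(all ⊤)  OUT=(all ⊤)
  B1:  IN=(all ⊤)  OUT={c:+; rest ⊤}
  B2:  IN={c:+; rest ⊤}  OUT={c:+; rest ⊤}
  B3:  IN={c:+; rest ⊤}  OUT={c:+; rest ⊤}
  B4:  IN={c:+; rest ⊤}  OUT={c:+; rest ⊤}
  B5:  IN={c:+; rest ⊤}  OUT={c:+; rest ⊤}
  B6:  IN={c:+; rest ⊤}  OUT={c:+; rest ⊤}
  B7:  IN={c:+; rest ⊤}  OUT={c:+; rest ⊤}
  B8:  IN={c:+; rest ⊤}  OUT={c:+; rest ⊤}
  B9:  IN={c:+; rest ⊤}  OUT={c:0; rest ⊤}

Merge at B1: IN[B1] = OUT[B0] = {a: ⊤, b: ⊤, c: ⊤, d: ⊤, e: ⊤, f: ⊤}
Applying B1's transfer function to that IN value gives OUT[B1] (row B1 above).

Answer: {a: ⊤, b: ⊤, c: +, d: ⊤, e: ⊤, f: ⊤}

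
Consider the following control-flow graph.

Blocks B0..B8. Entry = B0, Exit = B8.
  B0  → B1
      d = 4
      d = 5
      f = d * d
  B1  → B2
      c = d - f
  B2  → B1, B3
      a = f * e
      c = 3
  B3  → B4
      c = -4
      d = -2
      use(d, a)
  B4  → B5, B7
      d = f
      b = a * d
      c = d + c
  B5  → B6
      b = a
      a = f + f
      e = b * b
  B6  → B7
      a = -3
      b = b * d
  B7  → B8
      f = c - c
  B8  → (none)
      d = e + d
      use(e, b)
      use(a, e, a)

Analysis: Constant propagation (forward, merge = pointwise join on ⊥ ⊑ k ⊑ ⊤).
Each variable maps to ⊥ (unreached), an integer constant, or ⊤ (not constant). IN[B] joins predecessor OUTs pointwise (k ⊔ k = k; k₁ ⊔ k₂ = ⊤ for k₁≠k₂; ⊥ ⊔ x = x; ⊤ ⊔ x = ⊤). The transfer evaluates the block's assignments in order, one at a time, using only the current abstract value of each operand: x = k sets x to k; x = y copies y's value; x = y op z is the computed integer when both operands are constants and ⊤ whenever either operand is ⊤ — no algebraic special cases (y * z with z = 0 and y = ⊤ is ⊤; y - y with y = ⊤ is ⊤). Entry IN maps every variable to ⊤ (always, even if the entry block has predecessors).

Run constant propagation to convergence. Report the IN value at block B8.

Answer: {a: ⊤, b: ⊤, c: 21, d: 25, e: ⊤, f: 0}

Working:
Converged values:
  B0: | IN=(all ⊤) | OUT={d:5, f:25; rest ⊤}
  B1: | IN={d:5, f:25; rest ⊤} | OUT={c:-20, d:5, f:25; rest ⊤}
  B2: | IN={c:-20, d:5, f:25; rest ⊤} | OUT={c:3, d:5, f:25; rest ⊤}
  B3: | IN={c:3, d:5, f:25; rest ⊤} | OUT={c:-4, d:-2, f:25; rest ⊤}
  B4: | IN={c:-4, d:-2, f:25; rest ⊤} | OUT={c:21, d:25, f:25; rest ⊤}
  B5: | IN={c:21, d:25, f:25; rest ⊤} | OUT={a:50, c:21, d:25, f:25; rest ⊤}
  B6: | IN={a:50, c:21, d:25, f:25; rest ⊤} | OUT={a:-3, c:21, d:25, f:25; rest ⊤}
  B7: | IN={c:21, d:25, f:25; rest ⊤} | OUT={c:21, d:25, f:0; rest ⊤}
  B8: | IN={c:21, d:25, f:0; rest ⊤} | OUT={c:21, f:0; rest ⊤}

Merge at B8: IN[B8] = OUT[B7] = {a: ⊤, b: ⊤, c: 21, d: 25, e: ⊤, f: 0}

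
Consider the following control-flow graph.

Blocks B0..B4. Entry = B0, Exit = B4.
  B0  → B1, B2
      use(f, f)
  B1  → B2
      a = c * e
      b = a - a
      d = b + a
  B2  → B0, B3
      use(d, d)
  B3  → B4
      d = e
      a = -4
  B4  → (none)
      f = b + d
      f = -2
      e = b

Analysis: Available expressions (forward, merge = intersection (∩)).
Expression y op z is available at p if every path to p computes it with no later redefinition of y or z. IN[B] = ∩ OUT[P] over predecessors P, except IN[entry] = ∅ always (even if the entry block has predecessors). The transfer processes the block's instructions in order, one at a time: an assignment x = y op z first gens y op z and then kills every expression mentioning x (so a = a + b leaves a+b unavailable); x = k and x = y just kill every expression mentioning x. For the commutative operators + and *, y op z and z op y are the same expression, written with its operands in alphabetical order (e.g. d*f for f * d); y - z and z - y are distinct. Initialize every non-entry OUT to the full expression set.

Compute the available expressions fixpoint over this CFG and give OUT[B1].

Per-block solution:
  B0:  IN={}  OUT={}
  B1:  IN={}  OUT={a+b, a-a, c*e}
  B2:  IN={}  OUT={}
  B3:  IN={}  OUT={}
  B4:  IN={}  OUT={b+d}

Merge at B1: IN[B1] = OUT[B0] = {}
Applying B1's transfer function to that IN value gives OUT[B1] (row B1 above).

Answer: {a+b, a-a, c*e}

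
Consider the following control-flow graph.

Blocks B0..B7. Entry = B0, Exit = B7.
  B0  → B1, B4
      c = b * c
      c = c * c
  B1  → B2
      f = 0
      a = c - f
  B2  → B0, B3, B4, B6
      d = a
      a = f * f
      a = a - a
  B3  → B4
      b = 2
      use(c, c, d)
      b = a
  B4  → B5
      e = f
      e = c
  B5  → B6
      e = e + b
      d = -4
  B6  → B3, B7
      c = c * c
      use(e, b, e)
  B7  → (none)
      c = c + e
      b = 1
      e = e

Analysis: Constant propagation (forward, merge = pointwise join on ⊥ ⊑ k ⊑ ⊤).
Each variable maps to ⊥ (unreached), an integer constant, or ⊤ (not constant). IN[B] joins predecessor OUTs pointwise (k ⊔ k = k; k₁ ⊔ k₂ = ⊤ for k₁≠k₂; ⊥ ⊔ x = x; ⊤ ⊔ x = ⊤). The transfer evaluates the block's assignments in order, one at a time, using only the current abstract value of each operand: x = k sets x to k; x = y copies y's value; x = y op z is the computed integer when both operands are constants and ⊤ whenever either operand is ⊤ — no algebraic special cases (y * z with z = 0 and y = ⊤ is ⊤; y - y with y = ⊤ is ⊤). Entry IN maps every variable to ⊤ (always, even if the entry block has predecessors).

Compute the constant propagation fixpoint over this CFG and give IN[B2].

Fixpoint table:
  B0:  IN=(all ⊤)  OUT=(all ⊤)
  B1:  IN=(all ⊤)  OUT={f:0; rest ⊤}
  B2:  IN={f:0; rest ⊤}  OUT={a:0, f:0; rest ⊤}
  B3:  IN=(all ⊤)  OUT=(all ⊤)
  B4:  IN=(all ⊤)  OUT=(all ⊤)
  B5:  IN=(all ⊤)  OUT={d:-4; rest ⊤}
  B6:  IN=(all ⊤)  OUT=(all ⊤)
  B7:  IN=(all ⊤)  OUT={b:1; rest ⊤}

Merge at B2: IN[B2] = OUT[B1] = {a: ⊤, b: ⊤, c: ⊤, d: ⊤, e: ⊤, f: 0}

Answer: {a: ⊤, b: ⊤, c: ⊤, d: ⊤, e: ⊤, f: 0}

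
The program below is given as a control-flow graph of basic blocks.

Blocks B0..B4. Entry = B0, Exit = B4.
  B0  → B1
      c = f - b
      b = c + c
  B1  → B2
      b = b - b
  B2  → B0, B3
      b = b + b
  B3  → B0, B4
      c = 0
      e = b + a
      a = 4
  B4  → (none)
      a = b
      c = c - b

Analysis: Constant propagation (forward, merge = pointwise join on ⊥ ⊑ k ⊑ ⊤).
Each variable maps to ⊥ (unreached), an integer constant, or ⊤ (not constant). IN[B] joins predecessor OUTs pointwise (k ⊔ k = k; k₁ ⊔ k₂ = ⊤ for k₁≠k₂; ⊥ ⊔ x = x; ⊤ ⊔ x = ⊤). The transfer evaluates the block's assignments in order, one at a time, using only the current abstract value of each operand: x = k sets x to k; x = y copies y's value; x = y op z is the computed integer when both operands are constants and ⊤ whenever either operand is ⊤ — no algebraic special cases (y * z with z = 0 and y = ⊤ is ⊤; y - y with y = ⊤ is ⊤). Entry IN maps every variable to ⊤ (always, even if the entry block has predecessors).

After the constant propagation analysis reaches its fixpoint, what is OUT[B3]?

Fixpoint table:
  B0:  IN=(all ⊤)  OUT=(all ⊤)
  B1:  IN=(all ⊤)  OUT=(all ⊤)
  B2:  IN=(all ⊤)  OUT=(all ⊤)
  B3:  IN=(all ⊤)  OUT={a:4, c:0; rest ⊤}
  B4:  IN={a:4, c:0; rest ⊤}  OUT=(all ⊤)

Merge at B3: IN[B3] = OUT[B2] = {a: ⊤, b: ⊤, c: ⊤, d: ⊤, e: ⊤, f: ⊤}
Applying B3's transfer function to that IN value gives OUT[B3] (row B3 above).

Answer: {a: 4, b: ⊤, c: 0, d: ⊤, e: ⊤, f: ⊤}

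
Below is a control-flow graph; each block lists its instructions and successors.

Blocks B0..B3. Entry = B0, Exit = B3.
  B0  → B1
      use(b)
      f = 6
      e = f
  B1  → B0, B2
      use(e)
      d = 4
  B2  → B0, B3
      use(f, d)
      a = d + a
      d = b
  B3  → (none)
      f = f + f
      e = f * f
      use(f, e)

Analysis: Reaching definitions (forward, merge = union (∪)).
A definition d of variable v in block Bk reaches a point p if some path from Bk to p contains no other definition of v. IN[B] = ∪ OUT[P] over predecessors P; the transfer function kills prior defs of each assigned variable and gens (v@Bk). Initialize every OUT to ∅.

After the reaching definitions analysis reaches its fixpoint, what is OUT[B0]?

Converged values:
  B0:   IN={a@B2, d@B1, d@B2, e@B0, f@B0}   OUT={a@B2, d@B1, d@B2, e@B0, f@B0}
  B1:   IN={a@B2, d@B1, d@B2, e@B0, f@B0}   OUT={a@B2, d@B1, e@B0, f@B0}
  B2:   IN={a@B2, d@B1, e@B0, f@B0}   OUT={a@B2, d@B2, e@B0, f@B0}
  B3:   IN={a@B2, d@B2, e@B0, f@B0}   OUT={a@B2, d@B2, e@B3, f@B3}

Merge at B0 (entry node, so the boundary value {} is joined with the incoming edge(s)): IN[B0] = {} ⊔ OUT[B1] ⊔ OUT[B2] = {a@B2, d@B1, d@B2, e@B0, f@B0}
Applying B0's transfer function to that IN value gives OUT[B0] (row B0 above).

Answer: {a@B2, d@B1, d@B2, e@B0, f@B0}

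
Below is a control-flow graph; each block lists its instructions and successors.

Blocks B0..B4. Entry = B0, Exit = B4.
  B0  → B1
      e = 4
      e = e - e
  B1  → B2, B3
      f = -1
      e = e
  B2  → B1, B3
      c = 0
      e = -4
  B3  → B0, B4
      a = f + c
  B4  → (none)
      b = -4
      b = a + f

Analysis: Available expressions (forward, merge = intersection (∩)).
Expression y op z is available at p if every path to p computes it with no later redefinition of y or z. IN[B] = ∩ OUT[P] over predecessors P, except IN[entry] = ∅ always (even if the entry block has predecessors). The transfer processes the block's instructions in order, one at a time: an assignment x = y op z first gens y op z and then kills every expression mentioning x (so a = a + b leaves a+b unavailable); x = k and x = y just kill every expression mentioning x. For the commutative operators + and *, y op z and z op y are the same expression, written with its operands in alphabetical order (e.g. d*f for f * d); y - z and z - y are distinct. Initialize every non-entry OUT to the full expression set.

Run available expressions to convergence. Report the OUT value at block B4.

Answer: {a+f, c+f}

Derivation:
Per-block solution:
  B0:   IN={}   OUT={}
  B1:   IN={}   OUT={}
  B2:   IN={}   OUT={}
  B3:   IN={}   OUT={c+f}
  B4:   IN={c+f}   OUT={a+f, c+f}

Merge at B4: IN[B4] = OUT[B3] = {c+f}
Applying B4's transfer function to that IN value gives OUT[B4] (row B4 above).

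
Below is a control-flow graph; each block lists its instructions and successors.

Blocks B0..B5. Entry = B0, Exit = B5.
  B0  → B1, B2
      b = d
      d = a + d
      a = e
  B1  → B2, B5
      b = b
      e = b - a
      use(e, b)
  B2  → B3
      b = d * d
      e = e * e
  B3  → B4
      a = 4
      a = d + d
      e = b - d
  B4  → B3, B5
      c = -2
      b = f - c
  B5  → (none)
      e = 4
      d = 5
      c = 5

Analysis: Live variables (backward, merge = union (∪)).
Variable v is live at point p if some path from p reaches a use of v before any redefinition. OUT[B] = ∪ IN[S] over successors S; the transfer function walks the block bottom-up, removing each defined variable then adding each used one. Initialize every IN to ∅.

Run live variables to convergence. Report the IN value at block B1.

Per-block solution:
  B0: | IN={a, d, e, f} | OUT={a, b, d, e, f}
  B1: | IN={a, b, d, f} | OUT={d, e, f}
  B2: | IN={d, e, f} | OUT={b, d, f}
  B3: | IN={b, d, f} | OUT={d, f}
  B4: | IN={d, f} | OUT={b, d, f}
  B5: | IN={} | OUT={}

Merge at B1: OUT[B1] = IN[B2] ⊔ IN[B5] = {d, e, f}
Applying B1's transfer function to that OUT value gives IN[B1] (row B1 above).

Answer: {a, b, d, f}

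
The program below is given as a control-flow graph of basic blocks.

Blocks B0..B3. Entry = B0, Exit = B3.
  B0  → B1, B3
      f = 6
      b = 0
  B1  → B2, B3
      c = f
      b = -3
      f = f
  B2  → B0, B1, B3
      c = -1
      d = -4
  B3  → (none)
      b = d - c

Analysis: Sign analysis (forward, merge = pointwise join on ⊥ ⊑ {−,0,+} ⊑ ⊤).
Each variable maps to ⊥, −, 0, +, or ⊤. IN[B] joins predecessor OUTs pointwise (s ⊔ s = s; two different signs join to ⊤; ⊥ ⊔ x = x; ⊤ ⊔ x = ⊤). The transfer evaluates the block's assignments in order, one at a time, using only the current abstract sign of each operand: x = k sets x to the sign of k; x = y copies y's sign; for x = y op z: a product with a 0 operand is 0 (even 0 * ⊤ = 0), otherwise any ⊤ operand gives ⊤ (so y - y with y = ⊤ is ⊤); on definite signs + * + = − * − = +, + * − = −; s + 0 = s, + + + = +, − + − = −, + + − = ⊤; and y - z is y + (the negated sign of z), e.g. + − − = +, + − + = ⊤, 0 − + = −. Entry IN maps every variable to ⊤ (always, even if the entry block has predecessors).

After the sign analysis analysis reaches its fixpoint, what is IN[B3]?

Per-block solution:
  B0:  IN=(all ⊤)  OUT={b:0, f:+; rest ⊤}
  B1:  IN={f:+; rest ⊤}  OUT={b:-, c:+, f:+; rest ⊤}
  B2:  IN={b:-, c:+, f:+; rest ⊤}  OUT={b:-, c:-, d:-, f:+; rest ⊤}
  B3:  IN={f:+; rest ⊤}  OUT={f:+; rest ⊤}

Merge at B3: IN[B3] = OUT[B0] ⊔ OUT[B1] ⊔ OUT[B2] = {a: ⊤, b: ⊤, c: ⊤, d: ⊤, e: ⊤, f: +}

Answer: {a: ⊤, b: ⊤, c: ⊤, d: ⊤, e: ⊤, f: +}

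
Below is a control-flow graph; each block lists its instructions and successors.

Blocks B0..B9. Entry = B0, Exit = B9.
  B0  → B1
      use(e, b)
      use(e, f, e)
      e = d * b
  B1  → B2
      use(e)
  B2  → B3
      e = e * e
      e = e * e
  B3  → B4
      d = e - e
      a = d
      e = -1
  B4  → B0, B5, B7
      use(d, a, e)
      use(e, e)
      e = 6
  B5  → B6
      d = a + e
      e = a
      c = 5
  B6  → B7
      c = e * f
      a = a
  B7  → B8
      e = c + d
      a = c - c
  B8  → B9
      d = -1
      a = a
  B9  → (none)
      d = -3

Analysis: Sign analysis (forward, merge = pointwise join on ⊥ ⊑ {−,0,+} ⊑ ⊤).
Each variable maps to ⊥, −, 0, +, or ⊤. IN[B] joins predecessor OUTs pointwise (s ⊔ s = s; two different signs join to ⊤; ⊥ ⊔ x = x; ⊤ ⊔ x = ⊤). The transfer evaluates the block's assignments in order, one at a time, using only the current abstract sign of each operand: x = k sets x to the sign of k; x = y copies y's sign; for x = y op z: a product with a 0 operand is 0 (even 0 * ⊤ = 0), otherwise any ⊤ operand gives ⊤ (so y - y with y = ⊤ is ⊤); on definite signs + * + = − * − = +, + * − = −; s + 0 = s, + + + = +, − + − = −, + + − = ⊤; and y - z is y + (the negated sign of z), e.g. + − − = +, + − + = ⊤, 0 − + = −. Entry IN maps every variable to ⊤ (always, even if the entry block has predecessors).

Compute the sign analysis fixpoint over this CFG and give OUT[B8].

Answer: {a: ⊤, b: ⊤, c: ⊤, d: -, e: ⊤, f: ⊤}

Derivation:
Fixpoint table:
  B0: | IN=(all ⊤) | OUT=(all ⊤)
  B1: | IN=(all ⊤) | OUT=(all ⊤)
  B2: | IN=(all ⊤) | OUT=(all ⊤)
  B3: | IN=(all ⊤) | OUT={e:-; rest ⊤}
  B4: | IN={e:-; rest ⊤} | OUT={e:+; rest ⊤}
  B5: | IN={e:+; rest ⊤} | OUT={c:+; rest ⊤}
  B6: | IN={c:+; rest ⊤} | OUT=(all ⊤)
  B7: | IN=(all ⊤) | OUT=(all ⊤)
  B8: | IN=(all ⊤) | OUT={d:-; rest ⊤}
  B9: | IN={d:-; rest ⊤} | OUT={d:-; rest ⊤}

Merge at B8: IN[B8] = OUT[B7] = {a: ⊤, b: ⊤, c: ⊤, d: ⊤, e: ⊤, f: ⊤}
Applying B8's transfer function to that IN value gives OUT[B8] (row B8 above).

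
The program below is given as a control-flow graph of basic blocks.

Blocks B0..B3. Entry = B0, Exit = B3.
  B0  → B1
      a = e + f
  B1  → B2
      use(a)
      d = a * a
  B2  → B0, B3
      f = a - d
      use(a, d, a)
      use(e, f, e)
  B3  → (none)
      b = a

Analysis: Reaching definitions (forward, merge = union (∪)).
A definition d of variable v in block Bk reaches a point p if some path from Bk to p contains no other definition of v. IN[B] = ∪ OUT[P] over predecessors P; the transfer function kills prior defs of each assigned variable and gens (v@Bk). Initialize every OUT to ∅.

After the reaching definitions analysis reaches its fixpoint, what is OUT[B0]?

Answer: {a@B0, d@B1, f@B2}

Working:
Fixpoint table:
  B0: | IN={a@B0, d@B1, f@B2} | OUT={a@B0, d@B1, f@B2}
  B1: | IN={a@B0, d@B1, f@B2} | OUT={a@B0, d@B1, f@B2}
  B2: | IN={a@B0, d@B1, f@B2} | OUT={a@B0, d@B1, f@B2}
  B3: | IN={a@B0, d@B1, f@B2} | OUT={a@B0, b@B3, d@B1, f@B2}

Merge at B0 (entry node, so the boundary value {} is joined with the incoming edge(s)): IN[B0] = {} ⊔ OUT[B2] = {a@B0, d@B1, f@B2}
Applying B0's transfer function to that IN value gives OUT[B0] (row B0 above).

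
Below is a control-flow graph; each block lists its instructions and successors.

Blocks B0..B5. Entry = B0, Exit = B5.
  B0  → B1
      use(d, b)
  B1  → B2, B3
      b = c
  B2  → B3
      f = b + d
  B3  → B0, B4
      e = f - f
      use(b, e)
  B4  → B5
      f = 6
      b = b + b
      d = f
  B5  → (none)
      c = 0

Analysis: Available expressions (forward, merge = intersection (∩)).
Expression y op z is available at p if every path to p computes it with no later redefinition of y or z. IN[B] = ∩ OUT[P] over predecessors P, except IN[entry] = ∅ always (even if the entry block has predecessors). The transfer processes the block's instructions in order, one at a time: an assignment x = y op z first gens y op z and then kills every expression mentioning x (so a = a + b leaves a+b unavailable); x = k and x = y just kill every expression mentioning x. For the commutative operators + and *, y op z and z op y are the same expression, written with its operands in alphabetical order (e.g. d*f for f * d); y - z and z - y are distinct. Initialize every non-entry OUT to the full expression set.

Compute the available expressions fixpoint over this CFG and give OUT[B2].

Answer: {b+d}

Derivation:
Converged values:
  B0:  IN={}  OUT={}
  B1:  IN={}  OUT={}
  B2:  IN={}  OUT={b+d}
  B3:  IN={}  OUT={f-f}
  B4:  IN={f-f}  OUT={}
  B5:  IN={}  OUT={}

Merge at B2: IN[B2] = OUT[B1] = {}
Applying B2's transfer function to that IN value gives OUT[B2] (row B2 above).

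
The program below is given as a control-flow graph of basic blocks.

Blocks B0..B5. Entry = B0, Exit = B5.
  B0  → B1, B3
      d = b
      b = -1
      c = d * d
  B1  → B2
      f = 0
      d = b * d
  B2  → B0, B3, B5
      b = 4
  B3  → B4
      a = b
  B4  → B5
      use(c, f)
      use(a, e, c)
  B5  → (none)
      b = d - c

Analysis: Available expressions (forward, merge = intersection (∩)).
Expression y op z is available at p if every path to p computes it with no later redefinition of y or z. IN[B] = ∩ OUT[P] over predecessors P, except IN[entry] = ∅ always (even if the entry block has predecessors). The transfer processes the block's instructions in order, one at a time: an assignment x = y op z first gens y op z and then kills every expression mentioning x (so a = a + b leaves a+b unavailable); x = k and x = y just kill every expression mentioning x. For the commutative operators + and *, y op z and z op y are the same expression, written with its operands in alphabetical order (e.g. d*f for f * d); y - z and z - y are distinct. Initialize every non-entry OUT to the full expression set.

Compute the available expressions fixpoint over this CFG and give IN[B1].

Converged values:
  B0:   IN={}   OUT={d*d}
  B1:   IN={d*d}   OUT={}
  B2:   IN={}   OUT={}
  B3:   IN={}   OUT={}
  B4:   IN={}   OUT={}
  B5:   IN={}   OUT={d-c}

Merge at B1: IN[B1] = OUT[B0] = {d*d}

Answer: {d*d}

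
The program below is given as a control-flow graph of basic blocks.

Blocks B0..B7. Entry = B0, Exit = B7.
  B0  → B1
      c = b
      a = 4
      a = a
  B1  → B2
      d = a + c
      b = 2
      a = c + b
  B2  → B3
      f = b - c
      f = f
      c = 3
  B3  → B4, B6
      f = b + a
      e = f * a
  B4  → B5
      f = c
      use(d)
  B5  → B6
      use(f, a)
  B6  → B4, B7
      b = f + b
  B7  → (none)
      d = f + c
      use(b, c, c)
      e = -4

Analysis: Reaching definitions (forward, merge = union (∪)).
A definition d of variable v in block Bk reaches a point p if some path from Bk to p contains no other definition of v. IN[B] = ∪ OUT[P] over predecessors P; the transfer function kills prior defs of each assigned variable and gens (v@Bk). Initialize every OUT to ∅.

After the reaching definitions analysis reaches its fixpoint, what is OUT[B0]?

Per-block solution:
  B0: | IN={} | OUT={a@B0, c@B0}
  B1: | IN={a@B0, c@B0} | OUT={a@B1, b@B1, c@B0, d@B1}
  B2: | IN={a@B1, b@B1, c@B0, d@B1} | OUT={a@B1, b@B1, c@B2, d@B1, f@B2}
  B3: | IN={a@B1, b@B1, c@B2, d@B1, f@B2} | OUT={a@B1, b@B1, c@B2, d@B1, e@B3, f@B3}
  B4: | IN={a@B1, b@B1, b@B6, c@B2, d@B1, e@B3, f@B3, f@B4} | OUT={a@B1, b@B1, b@B6, c@B2, d@B1, e@B3, f@B4}
  B5: | IN={a@B1, b@B1, b@B6, c@B2, d@B1, e@B3, f@B4} | OUT={a@B1, b@B1, b@B6, c@B2, d@B1, e@B3, f@B4}
  B6: | IN={a@B1, b@B1, b@B6, c@B2, d@B1, e@B3, f@B3, f@B4} | OUT={a@B1, b@B6, c@B2, d@B1, e@B3, f@B3, f@B4}
  B7: | IN={a@B1, b@B6, c@B2, d@B1, e@B3, f@B3, f@B4} | OUT={a@B1, b@B6, c@B2, d@B7, e@B7, f@B3, f@B4}

B0 is the boundary node: IN[B0] = {}
Applying B0's transfer function to that IN value gives OUT[B0] (row B0 above).

Answer: {a@B0, c@B0}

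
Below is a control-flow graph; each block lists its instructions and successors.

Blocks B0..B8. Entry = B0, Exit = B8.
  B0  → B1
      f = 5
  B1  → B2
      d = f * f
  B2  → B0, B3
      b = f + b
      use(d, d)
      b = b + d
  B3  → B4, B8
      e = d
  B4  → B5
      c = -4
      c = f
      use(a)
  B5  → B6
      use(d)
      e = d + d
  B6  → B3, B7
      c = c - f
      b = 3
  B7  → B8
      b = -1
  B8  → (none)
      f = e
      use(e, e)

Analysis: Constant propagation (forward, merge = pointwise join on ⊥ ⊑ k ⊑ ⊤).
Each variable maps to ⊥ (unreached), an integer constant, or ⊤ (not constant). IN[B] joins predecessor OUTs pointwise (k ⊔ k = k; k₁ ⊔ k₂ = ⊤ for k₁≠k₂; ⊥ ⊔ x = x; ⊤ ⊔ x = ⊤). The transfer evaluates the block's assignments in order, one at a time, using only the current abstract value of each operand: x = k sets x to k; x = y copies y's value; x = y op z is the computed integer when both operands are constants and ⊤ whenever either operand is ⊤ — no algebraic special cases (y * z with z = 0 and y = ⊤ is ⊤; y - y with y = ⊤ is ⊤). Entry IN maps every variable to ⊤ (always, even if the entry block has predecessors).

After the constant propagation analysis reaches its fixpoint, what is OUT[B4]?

Fixpoint table:
  B0:  IN=(all ⊤)  OUT={f:5; rest ⊤}
  B1:  IN={f:5; rest ⊤}  OUT={d:25, f:5; rest ⊤}
  B2:  IN={d:25, f:5; rest ⊤}  OUT={d:25, f:5; rest ⊤}
  B3:  IN={d:25, f:5; rest ⊤}  OUT={d:25, e:25, f:5; rest ⊤}
  B4:  IN={d:25, e:25, f:5; rest ⊤}  OUT={c:5, d:25, e:25, f:5; rest ⊤}
  B5:  IN={c:5, d:25, e:25, f:5; rest ⊤}  OUT={c:5, d:25, e:50, f:5; rest ⊤}
  B6:  IN={c:5, d:25, e:50, f:5; rest ⊤}  OUT={b:3, c:0, d:25, e:50, f:5; rest ⊤}
  B7:  IN={b:3, c:0, d:25, e:50, f:5; rest ⊤}  OUT={b:-1, c:0, d:25, e:50, f:5; rest ⊤}
  B8:  IN={d:25, f:5; rest ⊤}  OUT={d:25; rest ⊤}

Merge at B4: IN[B4] = OUT[B3] = {a: ⊤, b: ⊤, c: ⊤, d: 25, e: 25, f: 5}
Applying B4's transfer function to that IN value gives OUT[B4] (row B4 above).

Answer: {a: ⊤, b: ⊤, c: 5, d: 25, e: 25, f: 5}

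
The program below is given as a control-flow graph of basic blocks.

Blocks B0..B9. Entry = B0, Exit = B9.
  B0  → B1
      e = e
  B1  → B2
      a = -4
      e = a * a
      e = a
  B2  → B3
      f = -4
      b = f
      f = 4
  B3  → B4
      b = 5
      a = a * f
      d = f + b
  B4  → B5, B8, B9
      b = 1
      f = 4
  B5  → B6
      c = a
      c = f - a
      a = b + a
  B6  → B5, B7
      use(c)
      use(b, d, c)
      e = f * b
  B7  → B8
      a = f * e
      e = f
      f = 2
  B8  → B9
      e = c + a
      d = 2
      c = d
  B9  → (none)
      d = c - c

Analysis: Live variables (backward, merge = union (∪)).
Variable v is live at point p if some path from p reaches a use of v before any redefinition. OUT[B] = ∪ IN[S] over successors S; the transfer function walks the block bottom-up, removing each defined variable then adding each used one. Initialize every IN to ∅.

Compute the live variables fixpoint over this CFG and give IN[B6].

Per-block solution:
  B0:   IN={c, e}   OUT={c}
  B1:   IN={c}   OUT={a, c}
  B2:   IN={a, c}   OUT={a, c, f}
  B3:   IN={a, c, f}   OUT={a, c, d}
  B4:   IN={a, c, d}   OUT={a, b, c, d, f}
  B5:   IN={a, b, d, f}   OUT={a, b, c, d, f}
  B6:   IN={a, b, c, d, f}   OUT={a, b, c, d, e, f}
  B7:   IN={c, e, f}   OUT={a, c}
  B8:   IN={a, c}   OUT={c}
  B9:   IN={c}   OUT={}

Merge at B6: OUT[B6] = IN[B5] ⊔ IN[B7] = {a, b, c, d, e, f}
Applying B6's transfer function to that OUT value gives IN[B6] (row B6 above).

Answer: {a, b, c, d, f}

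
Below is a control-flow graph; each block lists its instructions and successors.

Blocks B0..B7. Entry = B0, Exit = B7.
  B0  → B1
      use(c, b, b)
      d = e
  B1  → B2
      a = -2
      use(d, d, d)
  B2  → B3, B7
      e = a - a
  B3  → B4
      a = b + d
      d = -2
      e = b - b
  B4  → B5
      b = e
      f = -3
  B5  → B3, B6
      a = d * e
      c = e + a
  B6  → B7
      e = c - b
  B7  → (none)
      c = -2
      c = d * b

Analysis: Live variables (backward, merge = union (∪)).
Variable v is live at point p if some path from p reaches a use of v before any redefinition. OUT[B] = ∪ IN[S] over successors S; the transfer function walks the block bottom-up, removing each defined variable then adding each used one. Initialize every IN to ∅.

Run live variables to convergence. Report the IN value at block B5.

Answer: {b, d, e}

Trace:
Converged values:
  B0:   IN={b, c, e}   OUT={b, d}
  B1:   IN={b, d}   OUT={a, b, d}
  B2:   IN={a, b, d}   OUT={b, d}
  B3:   IN={b, d}   OUT={d, e}
  B4:   IN={d, e}   OUT={b, d, e}
  B5:   IN={b, d, e}   OUT={b, c, d}
  B6:   IN={b, c, d}   OUT={b, d}
  B7:   IN={b, d}   OUT={}

Merge at B5: OUT[B5] = IN[B3] ⊔ IN[B6] = {b, c, d}
Applying B5's transfer function to that OUT value gives IN[B5] (row B5 above).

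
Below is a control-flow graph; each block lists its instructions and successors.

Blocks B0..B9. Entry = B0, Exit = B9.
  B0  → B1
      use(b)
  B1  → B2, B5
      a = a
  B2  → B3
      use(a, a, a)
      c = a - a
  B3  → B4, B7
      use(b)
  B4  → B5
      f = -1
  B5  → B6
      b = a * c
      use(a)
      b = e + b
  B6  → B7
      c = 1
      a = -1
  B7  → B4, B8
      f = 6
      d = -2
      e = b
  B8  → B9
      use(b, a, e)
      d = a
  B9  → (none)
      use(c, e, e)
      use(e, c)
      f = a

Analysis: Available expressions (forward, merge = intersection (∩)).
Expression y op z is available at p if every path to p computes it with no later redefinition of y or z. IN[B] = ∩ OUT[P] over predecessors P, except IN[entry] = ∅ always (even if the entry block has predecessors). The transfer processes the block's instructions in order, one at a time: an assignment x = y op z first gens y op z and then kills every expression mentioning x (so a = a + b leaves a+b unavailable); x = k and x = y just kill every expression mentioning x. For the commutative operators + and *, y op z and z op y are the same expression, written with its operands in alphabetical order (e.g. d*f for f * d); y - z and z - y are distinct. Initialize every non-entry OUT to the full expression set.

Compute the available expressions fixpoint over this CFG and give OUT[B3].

Per-block solution:
  B0:   IN={}   OUT={}
  B1:   IN={}   OUT={}
  B2:   IN={}   OUT={a-a}
  B3:   IN={a-a}   OUT={a-a}
  B4:   IN={}   OUT={}
  B5:   IN={}   OUT={a*c}
  B6:   IN={a*c}   OUT={}
  B7:   IN={}   OUT={}
  B8:   IN={}   OUT={}
  B9:   IN={}   OUT={}

Merge at B3: IN[B3] = OUT[B2] = {a-a}
Applying B3's transfer function to that IN value gives OUT[B3] (row B3 above).

Answer: {a-a}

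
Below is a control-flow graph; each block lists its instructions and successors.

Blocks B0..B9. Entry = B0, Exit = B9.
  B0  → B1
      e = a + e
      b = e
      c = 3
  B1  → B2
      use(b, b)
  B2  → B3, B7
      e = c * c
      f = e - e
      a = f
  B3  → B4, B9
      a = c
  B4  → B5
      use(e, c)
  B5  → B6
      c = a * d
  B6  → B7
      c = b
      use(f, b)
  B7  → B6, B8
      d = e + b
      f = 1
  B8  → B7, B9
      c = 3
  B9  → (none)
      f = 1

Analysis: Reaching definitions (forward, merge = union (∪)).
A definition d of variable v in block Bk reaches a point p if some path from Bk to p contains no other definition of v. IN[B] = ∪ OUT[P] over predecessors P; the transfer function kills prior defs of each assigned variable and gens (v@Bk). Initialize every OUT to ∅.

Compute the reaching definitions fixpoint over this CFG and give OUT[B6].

Answer: {a@B2, a@B3, b@B0, c@B6, d@B7, e@B2, f@B2, f@B7}

Trace:
Per-block solution:
  B0:   IN={}   OUT={b@B0, c@B0, e@B0}
  B1:   IN={b@B0, c@B0, e@B0}   OUT={b@B0, c@B0, e@B0}
  B2:   IN={b@B0, c@B0, e@B0}   OUT={a@B2, b@B0, c@B0, e@B2, f@B2}
  B3:   IN={a@B2, b@B0, c@B0, e@B2, f@B2}   OUT={a@B3, b@B0, c@B0, e@B2, f@B2}
  B4:   IN={a@B3, b@B0, c@B0, e@B2, f@B2}   OUT={a@B3, b@B0, c@B0, e@B2, f@B2}
  B5:   IN={a@B3, b@B0, c@B0, e@B2, f@B2}   OUT={a@B3, b@B0, c@B5, e@B2, f@B2}
  B6:   IN={a@B2, a@B3, b@B0, c@B0, c@B5, c@B6, c@B8, d@B7, e@B2, f@B2, f@B7}   OUT={a@B2, a@B3, b@B0, c@B6, d@B7, e@B2, f@B2, f@B7}
  B7:   IN={a@B2, a@B3, b@B0, c@B0, c@B6, c@B8, d@B7, e@B2, f@B2, f@B7}   OUT={a@B2, a@B3, b@B0, c@B0, c@B6, c@B8, d@B7, e@B2, f@B7}
  B8:   IN={a@B2, a@B3, b@B0, c@B0, c@B6, c@B8, d@B7, e@B2, f@B7}   OUT={a@B2, a@B3, b@B0, c@B8, d@B7, e@B2, f@B7}
  B9:   IN={a@B2, a@B3, b@B0, c@B0, c@B8, d@B7, e@B2, f@B2, f@B7}   OUT={a@B2, a@B3, b@B0, c@B0, c@B8, d@B7, e@B2, f@B9}

Merge at B6: IN[B6] = OUT[B5] ⊔ OUT[B7] = {a@B2, a@B3, b@B0, c@B0, c@B5, c@B6, c@B8, d@B7, e@B2, f@B2, f@B7}
Applying B6's transfer function to that IN value gives OUT[B6] (row B6 above).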